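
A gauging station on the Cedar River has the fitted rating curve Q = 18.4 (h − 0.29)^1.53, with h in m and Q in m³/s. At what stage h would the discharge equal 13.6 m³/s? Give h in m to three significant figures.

1.11 m

h − h₀ = (Q/C)^(1/b) = (13.6/18.4)^(1/1.53) = 0.8207 m
h = 0.29 + 0.8207 = 1.111 m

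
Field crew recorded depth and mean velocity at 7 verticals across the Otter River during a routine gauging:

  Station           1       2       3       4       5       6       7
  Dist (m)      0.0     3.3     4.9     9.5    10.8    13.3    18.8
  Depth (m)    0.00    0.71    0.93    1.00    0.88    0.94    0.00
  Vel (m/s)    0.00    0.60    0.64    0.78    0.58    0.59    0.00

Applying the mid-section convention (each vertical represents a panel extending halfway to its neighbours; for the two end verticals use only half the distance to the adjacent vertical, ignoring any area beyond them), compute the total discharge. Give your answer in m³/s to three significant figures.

8.38 m³/s

w_2 = (4.9 − 0.0)/2 = 2.45 m; q_2 = 0.60 × 0.71 × 2.45 = 1.044 m³/s
w_3 = (9.5 − 3.3)/2 = 3.1 m; q_3 = 0.64 × 0.93 × 3.1 = 1.845 m³/s
w_4 = (10.8 − 4.9)/2 = 2.95 m; q_4 = 0.78 × 1.00 × 2.95 = 2.301 m³/s
w_5 = (13.3 − 9.5)/2 = 1.9 m; q_5 = 0.58 × 0.88 × 1.9 = 0.9698 m³/s
w_6 = (18.8 − 10.8)/2 = 4 m; q_6 = 0.59 × 0.94 × 4 = 2.218 m³/s
Stations 1, 7 contribute zero (depth or velocity is 0).
Q = Σ qᵢ = 8.378 m³/s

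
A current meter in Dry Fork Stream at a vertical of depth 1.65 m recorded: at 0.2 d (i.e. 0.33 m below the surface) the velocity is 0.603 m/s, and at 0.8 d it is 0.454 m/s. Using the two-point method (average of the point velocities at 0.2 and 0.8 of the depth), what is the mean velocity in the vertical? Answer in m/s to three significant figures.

v̄ = (0.603 + 0.454) / 2 = 0.5285 m/s

0.529 m/s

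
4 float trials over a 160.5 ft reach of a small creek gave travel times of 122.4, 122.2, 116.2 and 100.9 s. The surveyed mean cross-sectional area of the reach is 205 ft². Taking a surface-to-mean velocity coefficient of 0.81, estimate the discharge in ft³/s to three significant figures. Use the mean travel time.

t̄ = (122.4 + 122.2 + 116.2 + 100.9) / 4 = 115.425 s
v_surface = L / t̄ = 160.5 / 115.425 = 1.391 ft/s
v_mean = 0.81 × 1.391 = 1.126 ft/s
Q = A × v_mean = 205 × 1.126 = 230.9 ft³/s

231 ft³/s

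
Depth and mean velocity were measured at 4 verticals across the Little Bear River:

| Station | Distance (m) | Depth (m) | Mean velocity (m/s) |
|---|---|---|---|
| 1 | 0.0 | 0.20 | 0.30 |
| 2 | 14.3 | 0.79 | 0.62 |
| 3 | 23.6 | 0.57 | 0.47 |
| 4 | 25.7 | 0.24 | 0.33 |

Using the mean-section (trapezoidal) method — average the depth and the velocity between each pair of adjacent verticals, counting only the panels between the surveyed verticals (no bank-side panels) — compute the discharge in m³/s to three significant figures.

7.04 m³/s

Panel 1-2: Δb = 14.3 m, d̄ = (0.20+0.79)/2 = 0.495, v̄ = (0.30+0.62)/2 = 0.46 → q = 14.3×0.495×0.46 = 3.256 m³/s
Panel 2-3: Δb = 9.3 m, d̄ = (0.79+0.57)/2 = 0.68, v̄ = (0.62+0.47)/2 = 0.545 → q = 9.3×0.68×0.545 = 3.447 m³/s
Panel 3-4: Δb = 2.1 m, d̄ = (0.57+0.24)/2 = 0.405, v̄ = (0.47+0.33)/2 = 0.4 → q = 2.1×0.405×0.4 = 0.3402 m³/s
Q = Σ q = 7.043 m³/s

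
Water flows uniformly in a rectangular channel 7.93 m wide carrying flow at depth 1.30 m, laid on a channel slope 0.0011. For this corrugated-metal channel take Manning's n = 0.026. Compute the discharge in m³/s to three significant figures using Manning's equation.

A = b·y = 7.93 × 1.30 = 10.31 m²
P = b + 2y = 7.93 + 2×1.30 = 10.53 m
R = A/P = 10.31/10.53 = 0.9790 m
Q = (1/n)·A·R^(2/3)·S^(1/2) = (1/0.026) × 10.31 × 0.9790^(2/3) × 0.0011^(1/2) = 12.97 m³/s

13.0 m³/s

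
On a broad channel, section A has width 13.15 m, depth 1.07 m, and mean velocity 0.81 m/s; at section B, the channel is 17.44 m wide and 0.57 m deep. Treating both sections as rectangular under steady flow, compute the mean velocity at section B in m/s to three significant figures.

1.15 m/s

Q = A₁V₁ = (13.15×1.07) × 0.81 = 11.40 m³/s
A₂ = 17.44 × 0.57 = 9.941 m²
V₂ = Q/A₂ = 11.40/9.941 = 1.146 m/s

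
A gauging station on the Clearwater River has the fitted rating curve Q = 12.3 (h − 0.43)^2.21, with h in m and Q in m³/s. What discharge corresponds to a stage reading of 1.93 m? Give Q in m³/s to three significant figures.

Q = 12.3 × (1.93 − 0.43)^2.21 = 12.3 × 1.5^2.21 = 30.13 m³/s

30.1 m³/s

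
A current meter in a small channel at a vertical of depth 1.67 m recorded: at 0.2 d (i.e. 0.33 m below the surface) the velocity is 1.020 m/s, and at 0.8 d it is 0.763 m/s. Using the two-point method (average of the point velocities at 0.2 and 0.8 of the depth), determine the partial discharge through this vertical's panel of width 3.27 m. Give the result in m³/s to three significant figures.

4.87 m³/s

v̄ = (1.020 + 0.763) / 2 = 0.8915 m/s
q = v̄ × d × w = 0.8915 × 1.67 × 3.27 = 4.868 m³/s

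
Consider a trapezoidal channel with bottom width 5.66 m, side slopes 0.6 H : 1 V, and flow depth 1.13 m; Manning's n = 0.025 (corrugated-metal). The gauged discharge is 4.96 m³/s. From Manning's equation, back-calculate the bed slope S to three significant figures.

0.000365

A = (b + z·y)·y = (5.66 + 0.6×1.13)×1.13 = 7.162 m²
P = b + 2y√(1+z²) = 5.66 + 2×1.13×√(1+0.6²) = 8.296 m
R = A/P = 7.162/8.296 = 0.8633 m
S = (Q·n / (1·A·R^(2/3)))² = (4.96×0.025 / (1×7.162×0.9067))² = 0.0003646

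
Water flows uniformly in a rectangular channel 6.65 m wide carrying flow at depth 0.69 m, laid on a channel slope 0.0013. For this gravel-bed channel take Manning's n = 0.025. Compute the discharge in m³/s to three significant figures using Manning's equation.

A = b·y = 6.65 × 0.69 = 4.589 m²
P = b + 2y = 6.65 + 2×0.69 = 8.030 m
R = A/P = 4.589/8.030 = 0.5714 m
Q = (1/n)·A·R^(2/3)·S^(1/2) = (1/0.025) × 4.589 × 0.5714^(2/3) × 0.0013^(1/2) = 4.557 m³/s

4.56 m³/s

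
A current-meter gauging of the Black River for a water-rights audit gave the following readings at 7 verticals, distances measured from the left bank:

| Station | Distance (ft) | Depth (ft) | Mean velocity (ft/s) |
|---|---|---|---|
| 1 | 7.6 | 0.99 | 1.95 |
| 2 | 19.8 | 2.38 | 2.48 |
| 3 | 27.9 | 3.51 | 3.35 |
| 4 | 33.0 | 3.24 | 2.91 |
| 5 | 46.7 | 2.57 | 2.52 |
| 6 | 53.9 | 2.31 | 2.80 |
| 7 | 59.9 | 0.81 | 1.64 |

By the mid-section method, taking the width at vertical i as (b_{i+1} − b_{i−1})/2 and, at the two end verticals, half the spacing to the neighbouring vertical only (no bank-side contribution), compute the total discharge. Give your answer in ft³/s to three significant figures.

352 ft³/s

w_1 = (19.8 − 7.6)/2 = 6.1 ft; q_1 = 1.95 × 0.99 × 6.1 = 11.78 ft³/s
w_2 = (27.9 − 7.6)/2 = 10.15 ft; q_2 = 2.48 × 2.38 × 10.15 = 59.91 ft³/s
w_3 = (33.0 − 19.8)/2 = 6.6 ft; q_3 = 3.35 × 3.51 × 6.6 = 77.61 ft³/s
w_4 = (46.7 − 27.9)/2 = 9.4 ft; q_4 = 2.91 × 3.24 × 9.4 = 88.63 ft³/s
w_5 = (53.9 − 33.0)/2 = 10.45 ft; q_5 = 2.52 × 2.57 × 10.45 = 67.68 ft³/s
w_6 = (59.9 − 46.7)/2 = 6.6 ft; q_6 = 2.80 × 2.31 × 6.6 = 42.69 ft³/s
w_7 = (59.9 − 53.9)/2 = 3 ft; q_7 = 1.64 × 0.81 × 3 = 3.985 ft³/s
Q = Σ qᵢ = 352.3 ft³/s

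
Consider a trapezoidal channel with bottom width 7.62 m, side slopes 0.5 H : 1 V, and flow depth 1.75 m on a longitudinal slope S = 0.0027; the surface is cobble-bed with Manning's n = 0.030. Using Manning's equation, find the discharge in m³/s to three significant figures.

A = (b + z·y)·y = (7.62 + 0.5×1.75)×1.75 = 14.87 m²
P = b + 2y√(1+z²) = 7.62 + 2×1.75×√(1+0.5²) = 11.53 m
R = A/P = 14.87/11.53 = 1.289 m
Q = (1/n)·A·R^(2/3)·S^(1/2) = (1/0.030) × 14.87 × 1.289^(2/3) × 0.0027^(1/2) = 30.50 m³/s

30.5 m³/s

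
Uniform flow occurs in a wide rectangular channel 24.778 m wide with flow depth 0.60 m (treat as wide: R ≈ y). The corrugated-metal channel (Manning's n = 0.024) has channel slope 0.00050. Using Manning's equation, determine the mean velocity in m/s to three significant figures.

0.663 m/s

A = b·y = 24.778 × 0.60 = 14.87 m²
Wide channel: R ≈ y = 0.60 m
Q = (1/n)·A·R^(2/3)·S^(1/2) = (1/0.024) × 14.87 × 0.6000^(2/3) × 0.00050^(1/2) = 9.854 m³/s
V = Q/A = 9.854/14.87 = 0.6628 m/s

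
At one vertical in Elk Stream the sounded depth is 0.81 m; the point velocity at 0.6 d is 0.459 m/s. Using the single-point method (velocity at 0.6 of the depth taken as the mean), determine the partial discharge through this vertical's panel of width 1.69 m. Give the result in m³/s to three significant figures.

0.628 m³/s

v̄ = v₀.₆ = 0.459 m/s
q = v̄ × d × w = 0.4590 × 0.81 × 1.69 = 0.6283 m³/s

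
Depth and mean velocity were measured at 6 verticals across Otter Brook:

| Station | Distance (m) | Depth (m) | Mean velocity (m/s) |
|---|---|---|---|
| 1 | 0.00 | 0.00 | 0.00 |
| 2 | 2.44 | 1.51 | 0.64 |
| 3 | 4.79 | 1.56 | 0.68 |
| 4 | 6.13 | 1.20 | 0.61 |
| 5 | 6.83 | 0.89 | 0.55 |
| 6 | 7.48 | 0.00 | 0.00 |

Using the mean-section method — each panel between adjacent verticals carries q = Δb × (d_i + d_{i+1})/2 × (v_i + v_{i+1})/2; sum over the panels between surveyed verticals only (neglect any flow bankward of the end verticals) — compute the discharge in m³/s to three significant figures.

4.67 m³/s

Panel 1-2: Δb = 2.44 m, d̄ = (0.00+1.51)/2 = 0.755, v̄ = (0.00+0.64)/2 = 0.32 → q = 2.44×0.755×0.32 = 0.5895 m³/s
Panel 2-3: Δb = 2.35 m, d̄ = (1.51+1.56)/2 = 1.535, v̄ = (0.64+0.68)/2 = 0.66 → q = 2.35×1.535×0.66 = 2.381 m³/s
Panel 3-4: Δb = 1.34 m, d̄ = (1.56+1.20)/2 = 1.38, v̄ = (0.68+0.61)/2 = 0.645 → q = 1.34×1.38×0.645 = 1.193 m³/s
Panel 4-5: Δb = 0.7 m, d̄ = (1.20+0.89)/2 = 1.045, v̄ = (0.61+0.55)/2 = 0.58 → q = 0.7×1.045×0.58 = 0.4243 m³/s
Panel 5-6: Δb = 0.65 m, d̄ = (0.89+0.00)/2 = 0.445, v̄ = (0.55+0.00)/2 = 0.275 → q = 0.65×0.445×0.275 = 0.07954 m³/s
Q = Σ q = 4.667 m³/s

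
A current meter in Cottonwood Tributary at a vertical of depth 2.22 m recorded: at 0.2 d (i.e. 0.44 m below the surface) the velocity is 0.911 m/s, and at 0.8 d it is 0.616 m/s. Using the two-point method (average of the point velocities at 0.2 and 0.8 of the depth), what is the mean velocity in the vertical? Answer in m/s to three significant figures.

0.764 m/s

v̄ = (0.911 + 0.616) / 2 = 0.7635 m/s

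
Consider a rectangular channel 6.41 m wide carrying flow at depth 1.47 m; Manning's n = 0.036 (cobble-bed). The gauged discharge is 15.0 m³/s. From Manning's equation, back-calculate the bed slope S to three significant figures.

0.00325

A = b·y = 6.41 × 1.47 = 9.423 m²
P = b + 2y = 6.41 + 2×1.47 = 9.350 m
R = A/P = 9.423/9.350 = 1.008 m
S = (Q·n / (1·A·R^(2/3)))² = (15.0×0.036 / (1×9.423×1.005))² = 0.003251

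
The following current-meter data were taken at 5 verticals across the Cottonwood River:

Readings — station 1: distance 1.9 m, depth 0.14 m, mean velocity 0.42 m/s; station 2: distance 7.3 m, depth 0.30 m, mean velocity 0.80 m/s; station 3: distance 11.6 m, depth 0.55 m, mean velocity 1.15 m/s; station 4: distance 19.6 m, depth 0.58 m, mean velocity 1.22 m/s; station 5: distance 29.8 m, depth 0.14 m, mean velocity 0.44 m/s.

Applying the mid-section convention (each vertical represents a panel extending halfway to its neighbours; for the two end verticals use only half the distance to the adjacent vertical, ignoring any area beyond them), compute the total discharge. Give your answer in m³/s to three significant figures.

12.0 m³/s

w_1 = (7.3 − 1.9)/2 = 2.7 m; q_1 = 0.42 × 0.14 × 2.7 = 0.1588 m³/s
w_2 = (11.6 − 1.9)/2 = 4.85 m; q_2 = 0.80 × 0.30 × 4.85 = 1.164 m³/s
w_3 = (19.6 − 7.3)/2 = 6.15 m; q_3 = 1.15 × 0.55 × 6.15 = 3.890 m³/s
w_4 = (29.8 − 11.6)/2 = 9.1 m; q_4 = 1.22 × 0.58 × 9.1 = 6.439 m³/s
w_5 = (29.8 − 19.6)/2 = 5.1 m; q_5 = 0.44 × 0.14 × 5.1 = 0.3142 m³/s
Q = Σ qᵢ = 11.97 m³/s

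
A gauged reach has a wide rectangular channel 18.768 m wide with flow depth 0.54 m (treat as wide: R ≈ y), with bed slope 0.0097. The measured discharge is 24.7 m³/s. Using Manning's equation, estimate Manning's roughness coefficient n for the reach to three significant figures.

A = b·y = 18.768 × 0.54 = 10.13 m²
Wide channel: R ≈ y = 0.54 m
n = (1/Q)·A·R^(2/3)·S^(1/2) = (1/24.7) × 10.13 × 0.6631 × 0.09849 = 0.02680

0.0268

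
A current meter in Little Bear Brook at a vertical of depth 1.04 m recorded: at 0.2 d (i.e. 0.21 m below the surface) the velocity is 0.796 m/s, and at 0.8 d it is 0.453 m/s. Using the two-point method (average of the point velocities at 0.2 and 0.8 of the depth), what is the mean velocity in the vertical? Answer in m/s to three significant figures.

0.625 m/s

v̄ = (0.796 + 0.453) / 2 = 0.6245 m/s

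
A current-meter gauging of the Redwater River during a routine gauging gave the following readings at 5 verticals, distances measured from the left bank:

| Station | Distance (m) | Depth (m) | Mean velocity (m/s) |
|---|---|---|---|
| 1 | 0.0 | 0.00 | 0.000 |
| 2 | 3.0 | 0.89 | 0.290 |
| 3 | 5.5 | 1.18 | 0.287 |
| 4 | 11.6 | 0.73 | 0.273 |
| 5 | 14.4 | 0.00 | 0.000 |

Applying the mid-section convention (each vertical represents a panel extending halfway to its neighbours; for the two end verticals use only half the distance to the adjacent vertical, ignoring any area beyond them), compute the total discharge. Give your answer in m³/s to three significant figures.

3.05 m³/s

w_2 = (5.5 − 0.0)/2 = 2.75 m; q_2 = 0.290 × 0.89 × 2.75 = 0.7098 m³/s
w_3 = (11.6 − 3.0)/2 = 4.3 m; q_3 = 0.287 × 1.18 × 4.3 = 1.456 m³/s
w_4 = (14.4 − 5.5)/2 = 4.45 m; q_4 = 0.273 × 0.73 × 4.45 = 0.8868 m³/s
Stations 1, 5 contribute zero (depth or velocity is 0).
Q = Σ qᵢ = 3.053 m³/s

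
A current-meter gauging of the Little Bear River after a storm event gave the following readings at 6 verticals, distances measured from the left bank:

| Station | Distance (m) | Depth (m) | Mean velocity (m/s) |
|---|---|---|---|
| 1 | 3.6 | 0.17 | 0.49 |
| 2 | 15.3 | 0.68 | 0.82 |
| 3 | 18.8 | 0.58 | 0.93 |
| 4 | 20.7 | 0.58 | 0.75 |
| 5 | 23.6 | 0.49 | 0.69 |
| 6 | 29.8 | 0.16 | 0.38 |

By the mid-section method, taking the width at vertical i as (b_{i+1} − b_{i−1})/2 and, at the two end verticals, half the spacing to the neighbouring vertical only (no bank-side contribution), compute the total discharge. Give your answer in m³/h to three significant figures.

32200 m³/h

w_1 = (15.3 − 3.6)/2 = 5.85 m; q_1 = 0.49 × 0.17 × 5.85 = 0.4873 m³/s
w_2 = (18.8 − 3.6)/2 = 7.6 m; q_2 = 0.82 × 0.68 × 7.6 = 4.238 m³/s
w_3 = (20.7 − 15.3)/2 = 2.7 m; q_3 = 0.93 × 0.58 × 2.7 = 1.456 m³/s
w_4 = (23.6 − 18.8)/2 = 2.4 m; q_4 = 0.75 × 0.58 × 2.4 = 1.044 m³/s
w_5 = (29.8 − 20.7)/2 = 4.55 m; q_5 = 0.69 × 0.49 × 4.55 = 1.538 m³/s
w_6 = (29.8 − 23.6)/2 = 3.1 m; q_6 = 0.38 × 0.16 × 3.1 = 0.1885 m³/s
Q = Σ qᵢ = 8.952 m³/s
= 8.952 × 3600 = 32230 m³/h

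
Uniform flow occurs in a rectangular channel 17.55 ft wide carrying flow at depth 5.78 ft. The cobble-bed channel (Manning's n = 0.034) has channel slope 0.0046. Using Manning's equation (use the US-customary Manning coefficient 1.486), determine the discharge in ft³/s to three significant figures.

691 ft³/s

A = b·y = 17.55 × 5.78 = 101.4 ft²
P = b + 2y = 17.55 + 2×5.78 = 29.11 ft
R = A/P = 101.4/29.11 = 3.485 ft
Q = (1.486/n)·A·R^(2/3)·S^(1/2) = (1.486/0.034) × 101.4 × 3.485^(2/3) × 0.0046^(1/2) = 691.1 ft³/s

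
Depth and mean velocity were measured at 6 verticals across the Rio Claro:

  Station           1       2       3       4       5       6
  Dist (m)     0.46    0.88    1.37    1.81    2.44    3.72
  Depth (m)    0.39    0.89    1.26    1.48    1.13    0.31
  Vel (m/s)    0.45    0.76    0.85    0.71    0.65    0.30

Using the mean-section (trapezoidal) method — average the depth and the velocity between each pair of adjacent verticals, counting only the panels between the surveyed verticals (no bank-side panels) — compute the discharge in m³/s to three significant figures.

2.05 m³/s

Panel 1-2: Δb = 0.42 m, d̄ = (0.39+0.89)/2 = 0.64, v̄ = (0.45+0.76)/2 = 0.605 → q = 0.42×0.64×0.605 = 0.1626 m³/s
Panel 2-3: Δb = 0.49 m, d̄ = (0.89+1.26)/2 = 1.075, v̄ = (0.76+0.85)/2 = 0.805 → q = 0.49×1.075×0.805 = 0.4240 m³/s
Panel 3-4: Δb = 0.44 m, d̄ = (1.26+1.48)/2 = 1.37, v̄ = (0.85+0.71)/2 = 0.78 → q = 0.44×1.37×0.78 = 0.4702 m³/s
Panel 4-5: Δb = 0.63 m, d̄ = (1.48+1.13)/2 = 1.305, v̄ = (0.71+0.65)/2 = 0.68 → q = 0.63×1.305×0.68 = 0.5591 m³/s
Panel 5-6: Δb = 1.28 m, d̄ = (1.13+0.31)/2 = 0.72, v̄ = (0.65+0.30)/2 = 0.475 → q = 1.28×0.72×0.475 = 0.4378 m³/s
Q = Σ q = 2.054 m³/s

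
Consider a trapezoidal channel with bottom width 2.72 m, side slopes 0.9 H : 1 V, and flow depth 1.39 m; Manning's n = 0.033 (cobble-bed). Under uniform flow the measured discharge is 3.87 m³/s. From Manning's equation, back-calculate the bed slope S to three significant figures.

A = (b + z·y)·y = (2.72 + 0.9×1.39)×1.39 = 5.520 m²
P = b + 2y√(1+z²) = 2.72 + 2×1.39×√(1+0.9²) = 6.460 m
R = A/P = 5.520/6.460 = 0.8544 m
S = (Q·n / (1·A·R^(2/3)))² = (3.87×0.033 / (1×5.520×0.9004))² = 0.0006603

0.000660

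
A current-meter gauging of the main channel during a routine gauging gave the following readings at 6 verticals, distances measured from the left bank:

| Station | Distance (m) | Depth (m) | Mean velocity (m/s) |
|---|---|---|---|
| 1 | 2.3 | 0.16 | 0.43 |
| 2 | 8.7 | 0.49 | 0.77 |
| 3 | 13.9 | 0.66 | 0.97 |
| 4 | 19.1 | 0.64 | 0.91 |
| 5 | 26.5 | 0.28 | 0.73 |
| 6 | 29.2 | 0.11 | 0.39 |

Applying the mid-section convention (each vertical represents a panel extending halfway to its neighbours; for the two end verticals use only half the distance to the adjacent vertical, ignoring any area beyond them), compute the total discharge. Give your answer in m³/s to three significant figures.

w_1 = (8.7 − 2.3)/2 = 3.2 m; q_1 = 0.43 × 0.16 × 3.2 = 0.2202 m³/s
w_2 = (13.9 − 2.3)/2 = 5.8 m; q_2 = 0.77 × 0.49 × 5.8 = 2.188 m³/s
w_3 = (19.1 − 8.7)/2 = 5.2 m; q_3 = 0.97 × 0.66 × 5.2 = 3.329 m³/s
w_4 = (26.5 − 13.9)/2 = 6.3 m; q_4 = 0.91 × 0.64 × 6.3 = 3.669 m³/s
w_5 = (29.2 − 19.1)/2 = 5.05 m; q_5 = 0.73 × 0.28 × 5.05 = 1.032 m³/s
w_6 = (29.2 − 26.5)/2 = 1.35 m; q_6 = 0.39 × 0.11 × 1.35 = 0.05792 m³/s
Q = Σ qᵢ = 10.50 m³/s

10.5 m³/s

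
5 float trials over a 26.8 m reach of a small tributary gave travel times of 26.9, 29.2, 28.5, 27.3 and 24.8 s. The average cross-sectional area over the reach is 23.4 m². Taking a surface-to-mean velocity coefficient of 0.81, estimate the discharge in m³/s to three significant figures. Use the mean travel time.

t̄ = (26.9 + 29.2 + 28.5 + 27.3 + 24.8) / 5 = 27.34 s
v_surface = L / t̄ = 26.8 / 27.34 = 0.9802 m/s
v_mean = 0.81 × 0.9802 = 0.7940 m/s
Q = A × v_mean = 23.4 × 0.7940 = 18.58 m³/s

18.6 m³/s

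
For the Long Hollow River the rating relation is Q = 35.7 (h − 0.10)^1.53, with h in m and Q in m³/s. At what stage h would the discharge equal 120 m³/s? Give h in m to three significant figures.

h − h₀ = (Q/C)^(1/b) = (120/35.7)^(1/1.53) = 2.209 m
h = 0.10 + 2.209 = 2.309 m

2.31 m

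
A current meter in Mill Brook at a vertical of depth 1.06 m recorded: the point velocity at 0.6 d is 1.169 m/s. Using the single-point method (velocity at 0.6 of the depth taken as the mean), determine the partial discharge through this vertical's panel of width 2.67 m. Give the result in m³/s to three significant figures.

v̄ = v₀.₆ = 1.169 m/s
q = v̄ × d × w = 1.169 × 1.06 × 2.67 = 3.309 m³/s

3.31 m³/s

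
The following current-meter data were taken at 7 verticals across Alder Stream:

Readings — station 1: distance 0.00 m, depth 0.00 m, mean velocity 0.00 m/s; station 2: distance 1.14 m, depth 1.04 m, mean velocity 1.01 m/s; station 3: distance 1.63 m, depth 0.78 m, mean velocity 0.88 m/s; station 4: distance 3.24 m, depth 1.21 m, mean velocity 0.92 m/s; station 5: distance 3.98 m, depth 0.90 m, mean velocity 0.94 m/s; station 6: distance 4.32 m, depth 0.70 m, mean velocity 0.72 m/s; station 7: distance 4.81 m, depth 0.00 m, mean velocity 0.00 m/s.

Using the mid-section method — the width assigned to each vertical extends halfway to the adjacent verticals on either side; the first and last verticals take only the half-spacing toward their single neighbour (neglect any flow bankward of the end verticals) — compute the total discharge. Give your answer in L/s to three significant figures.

w_2 = (1.63 − 0.00)/2 = 0.815 m; q_2 = 1.01 × 1.04 × 0.815 = 0.8561 m³/s
w_3 = (3.24 − 1.14)/2 = 1.05 m; q_3 = 0.88 × 0.78 × 1.05 = 0.7207 m³/s
w_4 = (3.98 − 1.63)/2 = 1.175 m; q_4 = 0.92 × 1.21 × 1.175 = 1.308 m³/s
w_5 = (4.32 − 3.24)/2 = 0.54 m; q_5 = 0.94 × 0.90 × 0.54 = 0.4568 m³/s
w_6 = (4.81 − 3.98)/2 = 0.415 m; q_6 = 0.72 × 0.70 × 0.415 = 0.2092 m³/s
Stations 1, 7 contribute zero (depth or velocity is 0).
Q = Σ qᵢ = 3.551 m³/s
= 3.551 × 1000 = 3551 L/s

3550 L/s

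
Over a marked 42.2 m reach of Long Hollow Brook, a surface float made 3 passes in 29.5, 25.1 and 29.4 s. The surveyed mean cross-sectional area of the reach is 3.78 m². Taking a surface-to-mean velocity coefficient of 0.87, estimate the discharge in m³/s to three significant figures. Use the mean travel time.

t̄ = (29.5 + 25.1 + 29.4) / 3 = 28 s
v_surface = L / t̄ = 42.2 / 28 = 1.507 m/s
v_mean = 0.87 × 1.507 = 1.311 m/s
Q = A × v_mean = 3.78 × 1.311 = 4.956 m³/s

4.96 m³/s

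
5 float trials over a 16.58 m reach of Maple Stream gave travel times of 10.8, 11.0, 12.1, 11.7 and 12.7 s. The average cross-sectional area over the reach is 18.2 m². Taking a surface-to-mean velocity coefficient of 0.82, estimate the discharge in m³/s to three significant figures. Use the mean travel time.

t̄ = (10.8 + 11.0 + 12.1 + 11.7 + 12.7) / 5 = 11.66 s
v_surface = L / t̄ = 16.58 / 11.66 = 1.422 m/s
v_mean = 0.82 × 1.422 = 1.166 m/s
Q = A × v_mean = 18.2 × 1.166 = 21.22 m³/s

21.2 m³/s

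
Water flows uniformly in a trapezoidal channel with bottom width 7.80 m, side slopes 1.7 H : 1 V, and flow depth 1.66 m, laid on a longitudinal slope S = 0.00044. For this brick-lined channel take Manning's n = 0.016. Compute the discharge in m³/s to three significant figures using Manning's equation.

A = (b + z·y)·y = (7.80 + 1.7×1.66)×1.66 = 17.63 m²
P = b + 2y√(1+z²) = 7.80 + 2×1.66×√(1+1.7²) = 14.35 m
R = A/P = 17.63/14.35 = 1.229 m
Q = (1/n)·A·R^(2/3)·S^(1/2) = (1/0.016) × 17.63 × 1.229^(2/3) × 0.00044^(1/2) = 26.52 m³/s

26.5 m³/s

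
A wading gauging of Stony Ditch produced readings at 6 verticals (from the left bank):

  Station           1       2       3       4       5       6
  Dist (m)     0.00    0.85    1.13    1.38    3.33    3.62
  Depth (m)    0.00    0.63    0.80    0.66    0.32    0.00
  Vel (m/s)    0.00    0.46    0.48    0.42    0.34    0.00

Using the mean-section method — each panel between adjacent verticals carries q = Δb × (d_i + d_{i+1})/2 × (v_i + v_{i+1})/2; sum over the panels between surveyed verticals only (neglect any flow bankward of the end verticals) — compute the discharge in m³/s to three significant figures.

Panel 1-2: Δb = 0.85 m, d̄ = (0.00+0.63)/2 = 0.315, v̄ = (0.00+0.46)/2 = 0.23 → q = 0.85×0.315×0.23 = 0.06158 m³/s
Panel 2-3: Δb = 0.28 m, d̄ = (0.63+0.80)/2 = 0.715, v̄ = (0.46+0.48)/2 = 0.47 → q = 0.28×0.715×0.47 = 0.09409 m³/s
Panel 3-4: Δb = 0.25 m, d̄ = (0.80+0.66)/2 = 0.73, v̄ = (0.48+0.42)/2 = 0.45 → q = 0.25×0.73×0.45 = 0.08213 m³/s
Panel 4-5: Δb = 1.95 m, d̄ = (0.66+0.32)/2 = 0.49, v̄ = (0.42+0.34)/2 = 0.38 → q = 1.95×0.49×0.38 = 0.3631 m³/s
Panel 5-6: Δb = 0.29 m, d̄ = (0.32+0.00)/2 = 0.16, v̄ = (0.34+0.00)/2 = 0.17 → q = 0.29×0.16×0.17 = 0.007888 m³/s
Q = Σ q = 0.6088 m³/s

0.609 m³/s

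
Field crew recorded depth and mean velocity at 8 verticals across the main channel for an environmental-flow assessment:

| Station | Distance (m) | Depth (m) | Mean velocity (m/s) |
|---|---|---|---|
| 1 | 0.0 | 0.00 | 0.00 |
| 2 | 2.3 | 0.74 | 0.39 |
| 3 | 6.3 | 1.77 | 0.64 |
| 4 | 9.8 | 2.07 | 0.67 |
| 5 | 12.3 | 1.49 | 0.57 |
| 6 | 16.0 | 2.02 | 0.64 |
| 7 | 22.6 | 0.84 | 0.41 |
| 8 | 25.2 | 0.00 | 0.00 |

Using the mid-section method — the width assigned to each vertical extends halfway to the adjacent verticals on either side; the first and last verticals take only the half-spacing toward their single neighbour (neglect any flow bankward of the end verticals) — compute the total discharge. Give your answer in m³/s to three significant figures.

20.2 m³/s

w_2 = (6.3 − 0.0)/2 = 3.15 m; q_2 = 0.39 × 0.74 × 3.15 = 0.9091 m³/s
w_3 = (9.8 − 2.3)/2 = 3.75 m; q_3 = 0.64 × 1.77 × 3.75 = 4.248 m³/s
w_4 = (12.3 − 6.3)/2 = 3 m; q_4 = 0.67 × 2.07 × 3 = 4.161 m³/s
w_5 = (16.0 − 9.8)/2 = 3.1 m; q_5 = 0.57 × 1.49 × 3.1 = 2.633 m³/s
w_6 = (22.6 − 12.3)/2 = 5.15 m; q_6 = 0.64 × 2.02 × 5.15 = 6.658 m³/s
w_7 = (25.2 − 16.0)/2 = 4.6 m; q_7 = 0.41 × 0.84 × 4.6 = 1.584 m³/s
Stations 1, 8 contribute zero (depth or velocity is 0).
Q = Σ qᵢ = 20.19 m³/s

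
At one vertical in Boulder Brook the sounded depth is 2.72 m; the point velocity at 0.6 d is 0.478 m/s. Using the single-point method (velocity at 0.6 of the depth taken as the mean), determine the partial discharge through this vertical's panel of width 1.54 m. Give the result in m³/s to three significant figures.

2.00 m³/s

v̄ = v₀.₆ = 0.478 m/s
q = v̄ × d × w = 0.4780 × 2.72 × 1.54 = 2.002 m³/s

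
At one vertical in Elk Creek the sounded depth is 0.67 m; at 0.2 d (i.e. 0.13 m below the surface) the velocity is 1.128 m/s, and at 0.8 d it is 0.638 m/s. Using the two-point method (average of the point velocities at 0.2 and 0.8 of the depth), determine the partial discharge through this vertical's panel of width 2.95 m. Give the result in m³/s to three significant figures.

v̄ = (1.128 + 0.638) / 2 = 0.8830 m/s
q = v̄ × d × w = 0.8830 × 0.67 × 2.95 = 1.745 m³/s

1.75 m³/s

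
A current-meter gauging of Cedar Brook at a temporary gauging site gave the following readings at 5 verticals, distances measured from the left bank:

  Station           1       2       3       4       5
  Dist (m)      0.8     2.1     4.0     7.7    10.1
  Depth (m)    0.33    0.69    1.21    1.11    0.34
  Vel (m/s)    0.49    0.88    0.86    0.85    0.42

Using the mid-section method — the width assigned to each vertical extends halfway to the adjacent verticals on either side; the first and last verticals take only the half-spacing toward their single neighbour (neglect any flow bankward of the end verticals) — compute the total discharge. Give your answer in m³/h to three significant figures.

25300 m³/h

w_1 = (2.1 − 0.8)/2 = 0.65 m; q_1 = 0.49 × 0.33 × 0.65 = 0.1051 m³/s
w_2 = (4.0 − 0.8)/2 = 1.6 m; q_2 = 0.88 × 0.69 × 1.6 = 0.9715 m³/s
w_3 = (7.7 − 2.1)/2 = 2.8 m; q_3 = 0.86 × 1.21 × 2.8 = 2.914 m³/s
w_4 = (10.1 − 4.0)/2 = 3.05 m; q_4 = 0.85 × 1.11 × 3.05 = 2.878 m³/s
w_5 = (10.1 − 7.7)/2 = 1.2 m; q_5 = 0.42 × 0.34 × 1.2 = 0.1714 m³/s
Q = Σ qᵢ = 7.039 m³/s
= 7.039 × 3600 = 25340 m³/h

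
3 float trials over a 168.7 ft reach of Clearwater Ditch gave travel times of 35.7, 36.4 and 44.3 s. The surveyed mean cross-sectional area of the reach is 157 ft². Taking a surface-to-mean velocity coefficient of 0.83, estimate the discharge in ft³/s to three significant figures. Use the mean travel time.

t̄ = (35.7 + 36.4 + 44.3) / 3 = 38.8 s
v_surface = L / t̄ = 168.7 / 38.8 = 4.348 ft/s
v_mean = 0.83 × 4.348 = 3.609 ft/s
Q = A × v_mean = 157 × 3.609 = 566.6 ft³/s

567 ft³/s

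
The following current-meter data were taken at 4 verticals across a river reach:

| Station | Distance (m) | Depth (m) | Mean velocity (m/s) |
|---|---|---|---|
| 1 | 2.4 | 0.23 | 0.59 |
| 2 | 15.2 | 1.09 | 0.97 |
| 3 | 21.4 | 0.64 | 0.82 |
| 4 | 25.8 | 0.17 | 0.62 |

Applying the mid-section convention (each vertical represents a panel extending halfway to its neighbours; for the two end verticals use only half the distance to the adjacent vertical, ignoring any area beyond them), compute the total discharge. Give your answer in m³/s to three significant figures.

w_1 = (15.2 − 2.4)/2 = 6.4 m; q_1 = 0.59 × 0.23 × 6.4 = 0.8685 m³/s
w_2 = (21.4 − 2.4)/2 = 9.5 m; q_2 = 0.97 × 1.09 × 9.5 = 10.04 m³/s
w_3 = (25.8 − 15.2)/2 = 5.3 m; q_3 = 0.82 × 0.64 × 5.3 = 2.781 m³/s
w_4 = (25.8 − 21.4)/2 = 2.2 m; q_4 = 0.62 × 0.17 × 2.2 = 0.2319 m³/s
Q = Σ qᵢ = 13.93 m³/s

13.9 m³/s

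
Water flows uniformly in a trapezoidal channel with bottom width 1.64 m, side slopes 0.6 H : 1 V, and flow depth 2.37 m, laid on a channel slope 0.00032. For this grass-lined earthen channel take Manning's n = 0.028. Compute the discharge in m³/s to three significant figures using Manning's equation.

A = (b + z·y)·y = (1.64 + 0.6×2.37)×2.37 = 7.257 m²
P = b + 2y√(1+z²) = 1.64 + 2×2.37×√(1+0.6²) = 7.168 m
R = A/P = 7.257/7.168 = 1.012 m
Q = (1/n)·A·R^(2/3)·S^(1/2) = (1/0.028) × 7.257 × 1.012^(2/3) × 0.00032^(1/2) = 4.675 m³/s

4.67 m³/s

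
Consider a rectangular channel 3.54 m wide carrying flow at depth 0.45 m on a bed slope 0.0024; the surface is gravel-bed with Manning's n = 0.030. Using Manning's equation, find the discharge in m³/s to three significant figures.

A = b·y = 3.54 × 0.45 = 1.593 m²
P = b + 2y = 3.54 + 2×0.45 = 4.440 m
R = A/P = 1.593/4.440 = 0.3588 m
Q = (1/n)·A·R^(2/3)·S^(1/2) = (1/0.030) × 1.593 × 0.3588^(2/3) × 0.0024^(1/2) = 1.313 m³/s

1.31 m³/s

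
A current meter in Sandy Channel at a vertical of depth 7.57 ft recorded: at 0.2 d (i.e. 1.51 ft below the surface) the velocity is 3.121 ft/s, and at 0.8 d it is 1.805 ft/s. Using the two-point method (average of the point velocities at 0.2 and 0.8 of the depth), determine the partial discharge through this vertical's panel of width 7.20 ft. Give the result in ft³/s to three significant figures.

v̄ = (3.121 + 1.805) / 2 = 2.463 ft/s
q = v̄ × d × w = 2.463 × 7.57 × 7.20 = 134.2 ft³/s

134 ft³/s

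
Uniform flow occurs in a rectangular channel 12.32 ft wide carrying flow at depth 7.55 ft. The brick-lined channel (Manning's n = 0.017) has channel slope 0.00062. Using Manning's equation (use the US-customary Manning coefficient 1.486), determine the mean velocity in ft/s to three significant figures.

A = b·y = 12.32 × 7.55 = 93.02 ft²
P = b + 2y = 12.32 + 2×7.55 = 27.42 ft
R = A/P = 93.02/27.42 = 3.392 ft
Q = (1.486/n)·A·R^(2/3)·S^(1/2) = (1.486/0.017) × 93.02 × 3.392^(2/3) × 0.00062^(1/2) = 457.1 ft³/s
V = Q/A = 457.1/93.02 = 4.914 ft/s

4.91 ft/s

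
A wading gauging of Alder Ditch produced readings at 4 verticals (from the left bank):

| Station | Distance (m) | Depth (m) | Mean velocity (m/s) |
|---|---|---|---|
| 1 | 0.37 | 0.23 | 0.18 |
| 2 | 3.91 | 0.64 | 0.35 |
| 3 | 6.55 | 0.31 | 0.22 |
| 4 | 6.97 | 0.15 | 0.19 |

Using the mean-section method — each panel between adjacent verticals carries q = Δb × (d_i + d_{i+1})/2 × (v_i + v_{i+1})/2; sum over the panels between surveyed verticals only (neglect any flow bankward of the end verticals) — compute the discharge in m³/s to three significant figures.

Panel 1-2: Δb = 3.54 m, d̄ = (0.23+0.64)/2 = 0.435, v̄ = (0.18+0.35)/2 = 0.265 → q = 3.54×0.435×0.265 = 0.4081 m³/s
Panel 2-3: Δb = 2.64 m, d̄ = (0.64+0.31)/2 = 0.475, v̄ = (0.35+0.22)/2 = 0.285 → q = 2.64×0.475×0.285 = 0.3574 m³/s
Panel 3-4: Δb = 0.42 m, d̄ = (0.31+0.15)/2 = 0.23, v̄ = (0.22+0.19)/2 = 0.205 → q = 0.42×0.23×0.205 = 0.01980 m³/s
Q = Σ q = 0.7853 m³/s

0.785 m³/s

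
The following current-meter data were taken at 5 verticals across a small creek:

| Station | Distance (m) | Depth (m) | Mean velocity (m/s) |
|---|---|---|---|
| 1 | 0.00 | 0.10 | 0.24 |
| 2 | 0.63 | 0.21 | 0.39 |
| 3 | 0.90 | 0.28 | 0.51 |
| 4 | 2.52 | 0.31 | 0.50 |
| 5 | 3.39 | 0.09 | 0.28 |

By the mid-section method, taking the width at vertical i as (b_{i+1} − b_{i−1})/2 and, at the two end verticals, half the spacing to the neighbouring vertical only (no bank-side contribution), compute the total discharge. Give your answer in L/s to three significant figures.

w_1 = (0.63 − 0.00)/2 = 0.315 m; q_1 = 0.24 × 0.10 × 0.315 = 0.007560 m³/s
w_2 = (0.90 − 0.00)/2 = 0.45 m; q_2 = 0.39 × 0.21 × 0.45 = 0.03686 m³/s
w_3 = (2.52 − 0.63)/2 = 0.945 m; q_3 = 0.51 × 0.28 × 0.945 = 0.1349 m³/s
w_4 = (3.39 − 0.90)/2 = 1.245 m; q_4 = 0.50 × 0.31 × 1.245 = 0.1930 m³/s
w_5 = (3.39 − 2.52)/2 = 0.435 m; q_5 = 0.28 × 0.09 × 0.435 = 0.01096 m³/s
Q = Σ qᵢ = 0.3833 m³/s
= 0.3833 × 1000 = 383.3 L/s

383 L/s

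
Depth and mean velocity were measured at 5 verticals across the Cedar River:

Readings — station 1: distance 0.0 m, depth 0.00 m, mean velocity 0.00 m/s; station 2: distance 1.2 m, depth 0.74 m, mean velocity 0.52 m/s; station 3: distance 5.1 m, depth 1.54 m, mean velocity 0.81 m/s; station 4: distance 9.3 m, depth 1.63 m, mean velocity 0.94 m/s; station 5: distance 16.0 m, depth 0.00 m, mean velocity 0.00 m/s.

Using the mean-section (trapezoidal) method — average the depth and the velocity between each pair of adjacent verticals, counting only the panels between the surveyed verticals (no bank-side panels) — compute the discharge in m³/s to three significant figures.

11.5 m³/s

Panel 1-2: Δb = 1.2 m, d̄ = (0.00+0.74)/2 = 0.37, v̄ = (0.00+0.52)/2 = 0.26 → q = 1.2×0.37×0.26 = 0.1154 m³/s
Panel 2-3: Δb = 3.9 m, d̄ = (0.74+1.54)/2 = 1.14, v̄ = (0.52+0.81)/2 = 0.665 → q = 3.9×1.14×0.665 = 2.957 m³/s
Panel 3-4: Δb = 4.2 m, d̄ = (1.54+1.63)/2 = 1.585, v̄ = (0.81+0.94)/2 = 0.875 → q = 4.2×1.585×0.875 = 5.825 m³/s
Panel 4-5: Δb = 6.7 m, d̄ = (1.63+0.00)/2 = 0.815, v̄ = (0.94+0.00)/2 = 0.47 → q = 6.7×0.815×0.47 = 2.566 m³/s
Q = Σ q = 11.46 m³/s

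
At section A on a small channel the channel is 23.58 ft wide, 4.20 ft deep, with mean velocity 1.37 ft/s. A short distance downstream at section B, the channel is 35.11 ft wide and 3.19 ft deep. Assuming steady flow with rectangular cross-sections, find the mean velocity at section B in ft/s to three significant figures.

1.21 ft/s

Q = A₁V₁ = (23.58×4.20) × 1.37 = 135.7 ft³/s
A₂ = 35.11 × 3.19 = 112.0 ft²
V₂ = Q/A₂ = 135.7/112.0 = 1.211 ft/s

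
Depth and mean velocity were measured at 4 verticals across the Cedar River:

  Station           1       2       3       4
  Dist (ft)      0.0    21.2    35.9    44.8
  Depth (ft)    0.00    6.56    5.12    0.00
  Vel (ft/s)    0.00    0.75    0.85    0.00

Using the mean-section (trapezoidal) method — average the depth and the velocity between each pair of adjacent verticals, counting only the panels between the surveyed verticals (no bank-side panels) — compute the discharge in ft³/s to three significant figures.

104 ft³/s

Panel 1-2: Δb = 21.2 ft, d̄ = (0.00+6.56)/2 = 3.28, v̄ = (0.00+0.75)/2 = 0.375 → q = 21.2×3.28×0.375 = 26.08 ft³/s
Panel 2-3: Δb = 14.7 ft, d̄ = (6.56+5.12)/2 = 5.84, v̄ = (0.75+0.85)/2 = 0.8 → q = 14.7×5.84×0.8 = 68.68 ft³/s
Panel 3-4: Δb = 8.9 ft, d̄ = (5.12+0.00)/2 = 2.56, v̄ = (0.85+0.00)/2 = 0.425 → q = 8.9×2.56×0.425 = 9.683 ft³/s
Q = Σ q = 104.4 ft³/s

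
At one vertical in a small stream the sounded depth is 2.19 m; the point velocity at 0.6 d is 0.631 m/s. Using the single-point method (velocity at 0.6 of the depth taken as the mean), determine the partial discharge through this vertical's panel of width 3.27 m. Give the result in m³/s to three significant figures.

v̄ = v₀.₆ = 0.631 m/s
q = v̄ × d × w = 0.6310 × 2.19 × 3.27 = 4.519 m³/s

4.52 m³/s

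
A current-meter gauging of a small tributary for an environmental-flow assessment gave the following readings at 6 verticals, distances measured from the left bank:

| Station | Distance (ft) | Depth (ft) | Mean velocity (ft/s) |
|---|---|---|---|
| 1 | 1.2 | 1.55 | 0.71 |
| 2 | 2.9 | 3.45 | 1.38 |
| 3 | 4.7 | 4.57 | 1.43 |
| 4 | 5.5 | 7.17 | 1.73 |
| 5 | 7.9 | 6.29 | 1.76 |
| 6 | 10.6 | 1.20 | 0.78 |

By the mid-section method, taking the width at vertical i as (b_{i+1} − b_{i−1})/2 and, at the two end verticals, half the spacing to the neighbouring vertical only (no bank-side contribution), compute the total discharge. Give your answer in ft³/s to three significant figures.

67.1 ft³/s

w_1 = (2.9 − 1.2)/2 = 0.85 ft; q_1 = 0.71 × 1.55 × 0.85 = 0.9354 ft³/s
w_2 = (4.7 − 1.2)/2 = 1.75 ft; q_2 = 1.38 × 3.45 × 1.75 = 8.332 ft³/s
w_3 = (5.5 − 2.9)/2 = 1.3 ft; q_3 = 1.43 × 4.57 × 1.3 = 8.496 ft³/s
w_4 = (7.9 − 4.7)/2 = 1.6 ft; q_4 = 1.73 × 7.17 × 1.6 = 19.85 ft³/s
w_5 = (10.6 − 5.5)/2 = 2.55 ft; q_5 = 1.76 × 6.29 × 2.55 = 28.23 ft³/s
w_6 = (10.6 − 7.9)/2 = 1.35 ft; q_6 = 0.78 × 1.20 × 1.35 = 1.264 ft³/s
Q = Σ qᵢ = 67.10 ft³/s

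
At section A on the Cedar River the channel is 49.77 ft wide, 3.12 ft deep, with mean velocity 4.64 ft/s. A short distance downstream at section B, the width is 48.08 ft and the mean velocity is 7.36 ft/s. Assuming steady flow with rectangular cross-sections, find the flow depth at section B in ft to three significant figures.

Q = A₁V₁ = (49.77×3.12) × 4.64 = 720.5 ft³/s
d₂ = Q/(b₂ V₂) = 720.5/(48.08×7.36) = 2.036 ft

2.04 ft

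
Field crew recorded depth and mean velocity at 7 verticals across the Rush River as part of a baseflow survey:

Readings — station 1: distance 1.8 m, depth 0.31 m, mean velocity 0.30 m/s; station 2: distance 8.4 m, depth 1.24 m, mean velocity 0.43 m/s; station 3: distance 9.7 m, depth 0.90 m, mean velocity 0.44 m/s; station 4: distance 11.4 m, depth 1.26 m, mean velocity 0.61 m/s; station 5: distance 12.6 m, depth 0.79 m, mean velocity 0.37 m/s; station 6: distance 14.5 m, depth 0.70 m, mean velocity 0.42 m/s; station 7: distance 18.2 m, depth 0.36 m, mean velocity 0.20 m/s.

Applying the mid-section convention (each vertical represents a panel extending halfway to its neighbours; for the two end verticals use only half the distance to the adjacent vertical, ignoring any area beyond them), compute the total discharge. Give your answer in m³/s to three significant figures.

w_1 = (8.4 − 1.8)/2 = 3.3 m; q_1 = 0.30 × 0.31 × 3.3 = 0.3069 m³/s
w_2 = (9.7 − 1.8)/2 = 3.95 m; q_2 = 0.43 × 1.24 × 3.95 = 2.106 m³/s
w_3 = (11.4 − 8.4)/2 = 1.5 m; q_3 = 0.44 × 0.90 × 1.5 = 0.5940 m³/s
w_4 = (12.6 − 9.7)/2 = 1.45 m; q_4 = 0.61 × 1.26 × 1.45 = 1.114 m³/s
w_5 = (14.5 − 11.4)/2 = 1.55 m; q_5 = 0.37 × 0.79 × 1.55 = 0.4531 m³/s
w_6 = (18.2 − 12.6)/2 = 2.8 m; q_6 = 0.42 × 0.70 × 2.8 = 0.8232 m³/s
w_7 = (18.2 − 14.5)/2 = 1.85 m; q_7 = 0.20 × 0.36 × 1.85 = 0.1332 m³/s
Q = Σ qᵢ = 5.531 m³/s

5.53 m³/s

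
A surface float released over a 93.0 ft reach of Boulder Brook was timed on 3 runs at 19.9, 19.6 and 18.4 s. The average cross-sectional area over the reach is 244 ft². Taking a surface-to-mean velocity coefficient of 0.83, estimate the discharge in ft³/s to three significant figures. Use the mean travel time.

t̄ = (19.9 + 19.6 + 18.4) / 3 = 19.3 s
v_surface = L / t̄ = 93.0 / 19.3 = 4.819 ft/s
v_mean = 0.83 × 4.819 = 3.999 ft/s
Q = A × v_mean = 244 × 3.999 = 975.9 ft³/s

976 ft³/s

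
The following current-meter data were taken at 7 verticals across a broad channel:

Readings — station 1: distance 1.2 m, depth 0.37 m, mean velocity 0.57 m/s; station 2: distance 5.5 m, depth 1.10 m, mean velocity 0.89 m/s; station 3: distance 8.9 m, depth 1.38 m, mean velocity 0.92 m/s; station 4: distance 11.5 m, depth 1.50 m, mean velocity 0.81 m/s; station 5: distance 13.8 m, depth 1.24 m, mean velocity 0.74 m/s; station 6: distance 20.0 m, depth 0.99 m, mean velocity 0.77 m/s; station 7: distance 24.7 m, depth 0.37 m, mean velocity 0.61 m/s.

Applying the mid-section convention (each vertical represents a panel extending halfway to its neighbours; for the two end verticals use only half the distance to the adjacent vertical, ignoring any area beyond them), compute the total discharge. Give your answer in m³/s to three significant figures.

19.6 m³/s

w_1 = (5.5 − 1.2)/2 = 2.15 m; q_1 = 0.57 × 0.37 × 2.15 = 0.4534 m³/s
w_2 = (8.9 − 1.2)/2 = 3.85 m; q_2 = 0.89 × 1.10 × 3.85 = 3.769 m³/s
w_3 = (11.5 − 5.5)/2 = 3 m; q_3 = 0.92 × 1.38 × 3 = 3.809 m³/s
w_4 = (13.8 − 8.9)/2 = 2.45 m; q_4 = 0.81 × 1.50 × 2.45 = 2.977 m³/s
w_5 = (20.0 − 11.5)/2 = 4.25 m; q_5 = 0.74 × 1.24 × 4.25 = 3.900 m³/s
w_6 = (24.7 − 13.8)/2 = 5.45 m; q_6 = 0.77 × 0.99 × 5.45 = 4.155 m³/s
w_7 = (24.7 − 20.0)/2 = 2.35 m; q_7 = 0.61 × 0.37 × 2.35 = 0.5304 m³/s
Q = Σ qᵢ = 19.59 m³/s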